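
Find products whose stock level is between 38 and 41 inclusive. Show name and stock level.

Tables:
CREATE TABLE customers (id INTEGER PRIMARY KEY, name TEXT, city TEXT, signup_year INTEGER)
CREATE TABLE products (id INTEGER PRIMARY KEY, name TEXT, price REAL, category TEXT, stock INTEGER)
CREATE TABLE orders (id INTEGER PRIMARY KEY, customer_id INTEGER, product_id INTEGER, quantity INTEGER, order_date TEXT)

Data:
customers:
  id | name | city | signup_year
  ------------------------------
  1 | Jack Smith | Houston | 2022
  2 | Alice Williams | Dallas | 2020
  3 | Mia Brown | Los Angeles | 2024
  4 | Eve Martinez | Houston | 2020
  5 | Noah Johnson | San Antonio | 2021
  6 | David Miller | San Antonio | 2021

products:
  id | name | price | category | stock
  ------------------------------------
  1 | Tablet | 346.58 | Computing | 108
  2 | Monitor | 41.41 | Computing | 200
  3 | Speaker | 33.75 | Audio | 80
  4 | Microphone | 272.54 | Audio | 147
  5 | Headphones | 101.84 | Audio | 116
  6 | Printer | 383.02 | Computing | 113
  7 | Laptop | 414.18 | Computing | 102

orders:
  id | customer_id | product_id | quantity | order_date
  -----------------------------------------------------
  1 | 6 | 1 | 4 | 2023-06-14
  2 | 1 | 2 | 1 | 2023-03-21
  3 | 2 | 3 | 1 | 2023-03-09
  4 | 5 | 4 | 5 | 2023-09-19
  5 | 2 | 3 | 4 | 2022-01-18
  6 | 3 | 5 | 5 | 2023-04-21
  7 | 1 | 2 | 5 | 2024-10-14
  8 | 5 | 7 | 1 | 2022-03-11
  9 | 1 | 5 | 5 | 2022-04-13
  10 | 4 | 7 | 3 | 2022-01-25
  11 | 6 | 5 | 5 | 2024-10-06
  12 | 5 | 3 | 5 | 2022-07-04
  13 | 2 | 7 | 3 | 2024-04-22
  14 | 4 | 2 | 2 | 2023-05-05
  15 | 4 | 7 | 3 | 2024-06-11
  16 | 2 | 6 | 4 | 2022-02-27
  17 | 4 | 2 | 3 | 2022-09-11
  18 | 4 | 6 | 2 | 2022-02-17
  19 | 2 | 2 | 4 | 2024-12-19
SELECT name, stock FROM products WHERE stock BETWEEN 38 AND 41

Execution result:
(no rows)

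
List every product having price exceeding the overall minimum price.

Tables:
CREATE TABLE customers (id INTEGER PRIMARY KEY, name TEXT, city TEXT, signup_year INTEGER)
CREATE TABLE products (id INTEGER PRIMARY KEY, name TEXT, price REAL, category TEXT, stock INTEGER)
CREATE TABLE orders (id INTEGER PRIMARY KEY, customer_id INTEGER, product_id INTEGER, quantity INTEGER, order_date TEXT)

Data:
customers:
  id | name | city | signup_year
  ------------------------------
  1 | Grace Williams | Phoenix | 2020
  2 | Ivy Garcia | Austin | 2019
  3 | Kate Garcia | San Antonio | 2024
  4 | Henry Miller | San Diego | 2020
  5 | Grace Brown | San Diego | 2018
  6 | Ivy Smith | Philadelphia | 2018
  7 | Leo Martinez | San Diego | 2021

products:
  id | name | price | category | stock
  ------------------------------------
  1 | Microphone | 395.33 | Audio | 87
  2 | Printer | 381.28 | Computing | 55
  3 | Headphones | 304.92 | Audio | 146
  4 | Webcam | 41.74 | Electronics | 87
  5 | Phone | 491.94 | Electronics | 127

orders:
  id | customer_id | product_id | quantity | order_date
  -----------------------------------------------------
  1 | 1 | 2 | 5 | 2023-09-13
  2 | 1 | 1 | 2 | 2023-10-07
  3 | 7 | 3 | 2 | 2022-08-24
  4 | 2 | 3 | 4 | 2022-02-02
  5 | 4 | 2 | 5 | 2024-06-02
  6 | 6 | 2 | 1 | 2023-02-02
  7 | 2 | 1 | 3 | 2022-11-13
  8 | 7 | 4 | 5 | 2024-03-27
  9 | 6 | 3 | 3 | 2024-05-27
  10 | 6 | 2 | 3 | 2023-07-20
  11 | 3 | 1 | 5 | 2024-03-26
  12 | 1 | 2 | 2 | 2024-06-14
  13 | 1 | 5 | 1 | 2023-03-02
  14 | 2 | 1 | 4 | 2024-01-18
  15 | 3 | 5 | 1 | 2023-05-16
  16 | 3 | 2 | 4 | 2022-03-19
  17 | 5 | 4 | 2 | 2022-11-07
SELECT name, price FROM products WHERE price > (SELECT MIN(price) FROM products)

Execution result:
name | price
Microphone | 395.33
Printer | 381.28
Headphones | 304.92
Phone | 491.94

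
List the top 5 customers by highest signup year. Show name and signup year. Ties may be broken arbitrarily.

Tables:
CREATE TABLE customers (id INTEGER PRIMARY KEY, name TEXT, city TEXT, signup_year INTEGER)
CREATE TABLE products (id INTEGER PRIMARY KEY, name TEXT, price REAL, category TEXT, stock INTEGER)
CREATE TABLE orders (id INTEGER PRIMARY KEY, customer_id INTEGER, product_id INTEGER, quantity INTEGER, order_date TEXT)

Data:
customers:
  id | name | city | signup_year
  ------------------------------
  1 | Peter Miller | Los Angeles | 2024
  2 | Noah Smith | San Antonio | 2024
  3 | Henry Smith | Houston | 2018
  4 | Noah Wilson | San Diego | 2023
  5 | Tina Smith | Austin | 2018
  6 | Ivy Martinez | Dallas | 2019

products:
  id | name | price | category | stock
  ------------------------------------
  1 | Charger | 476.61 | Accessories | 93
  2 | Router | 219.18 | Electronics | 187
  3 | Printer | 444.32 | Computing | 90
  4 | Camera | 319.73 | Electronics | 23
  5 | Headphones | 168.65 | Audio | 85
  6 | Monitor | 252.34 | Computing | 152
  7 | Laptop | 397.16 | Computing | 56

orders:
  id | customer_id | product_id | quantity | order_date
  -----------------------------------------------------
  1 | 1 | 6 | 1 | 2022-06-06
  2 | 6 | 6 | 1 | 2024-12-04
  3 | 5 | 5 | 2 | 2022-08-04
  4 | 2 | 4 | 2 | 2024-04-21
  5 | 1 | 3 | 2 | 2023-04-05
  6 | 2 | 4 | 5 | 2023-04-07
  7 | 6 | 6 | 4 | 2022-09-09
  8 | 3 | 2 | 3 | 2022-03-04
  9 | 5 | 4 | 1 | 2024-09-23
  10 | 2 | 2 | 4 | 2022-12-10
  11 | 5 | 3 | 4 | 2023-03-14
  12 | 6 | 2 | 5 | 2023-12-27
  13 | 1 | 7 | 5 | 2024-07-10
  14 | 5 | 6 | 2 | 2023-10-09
SELECT name, signup_year FROM customers ORDER BY signup_year DESC LIMIT 5

Execution result:
name | signup_year
Peter Miller | 2024
Noah Smith | 2024
Noah Wilson | 2023
Ivy Martinez | 2019
Henry Smith | 2018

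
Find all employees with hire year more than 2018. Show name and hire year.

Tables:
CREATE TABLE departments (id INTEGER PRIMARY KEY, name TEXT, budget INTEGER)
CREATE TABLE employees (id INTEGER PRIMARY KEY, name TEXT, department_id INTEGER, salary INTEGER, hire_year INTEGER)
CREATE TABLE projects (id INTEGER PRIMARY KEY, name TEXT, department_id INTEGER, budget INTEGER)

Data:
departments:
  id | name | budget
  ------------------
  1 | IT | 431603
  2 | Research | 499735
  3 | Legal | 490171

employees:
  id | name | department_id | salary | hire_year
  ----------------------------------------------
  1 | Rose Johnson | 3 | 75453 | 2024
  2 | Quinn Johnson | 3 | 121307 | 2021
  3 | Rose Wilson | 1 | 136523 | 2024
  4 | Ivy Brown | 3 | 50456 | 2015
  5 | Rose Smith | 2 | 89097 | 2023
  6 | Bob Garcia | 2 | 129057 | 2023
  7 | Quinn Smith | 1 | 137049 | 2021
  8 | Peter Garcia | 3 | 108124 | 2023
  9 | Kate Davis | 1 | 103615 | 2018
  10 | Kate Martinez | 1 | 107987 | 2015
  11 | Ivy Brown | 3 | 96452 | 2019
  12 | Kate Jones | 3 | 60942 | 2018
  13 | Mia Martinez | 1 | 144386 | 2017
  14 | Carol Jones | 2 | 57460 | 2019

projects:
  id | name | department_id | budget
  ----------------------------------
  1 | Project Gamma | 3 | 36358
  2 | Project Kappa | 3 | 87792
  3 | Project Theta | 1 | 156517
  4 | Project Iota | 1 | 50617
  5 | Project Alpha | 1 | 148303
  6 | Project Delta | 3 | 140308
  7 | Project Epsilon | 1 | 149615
SELECT name, hire_year FROM employees WHERE hire_year > 2018

Execution result:
name | hire_year
Rose Johnson | 2024
Quinn Johnson | 2021
Rose Wilson | 2024
Rose Smith | 2023
Bob Garcia | 2023
Quinn Smith | 2021
Peter Garcia | 2023
Ivy Brown | 2019
Carol Jones | 2019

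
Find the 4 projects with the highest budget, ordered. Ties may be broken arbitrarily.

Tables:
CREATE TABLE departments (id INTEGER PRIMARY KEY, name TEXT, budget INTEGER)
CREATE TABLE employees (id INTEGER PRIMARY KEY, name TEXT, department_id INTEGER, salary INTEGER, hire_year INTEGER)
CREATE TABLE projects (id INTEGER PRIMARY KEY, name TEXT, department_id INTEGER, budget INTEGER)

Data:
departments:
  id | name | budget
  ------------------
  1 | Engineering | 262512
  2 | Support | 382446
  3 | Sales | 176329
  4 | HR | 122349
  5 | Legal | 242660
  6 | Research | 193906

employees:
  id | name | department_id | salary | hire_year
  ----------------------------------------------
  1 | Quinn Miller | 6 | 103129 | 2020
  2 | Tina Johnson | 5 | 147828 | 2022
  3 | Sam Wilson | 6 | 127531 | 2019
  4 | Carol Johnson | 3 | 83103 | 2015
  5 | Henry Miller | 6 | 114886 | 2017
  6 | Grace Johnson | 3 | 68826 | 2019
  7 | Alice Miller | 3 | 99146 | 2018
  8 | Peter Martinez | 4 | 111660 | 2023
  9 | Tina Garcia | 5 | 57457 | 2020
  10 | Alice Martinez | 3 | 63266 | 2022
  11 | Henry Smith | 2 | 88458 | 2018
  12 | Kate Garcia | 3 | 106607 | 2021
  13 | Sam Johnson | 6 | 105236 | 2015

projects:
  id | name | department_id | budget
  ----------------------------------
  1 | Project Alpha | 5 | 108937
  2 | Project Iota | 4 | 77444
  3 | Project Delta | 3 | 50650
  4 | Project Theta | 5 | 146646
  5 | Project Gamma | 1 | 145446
SELECT name, budget FROM projects ORDER BY budget DESC LIMIT 4

Execution result:
name | budget
Project Theta | 146646
Project Gamma | 145446
Project Alpha | 108937
Project Iota | 77444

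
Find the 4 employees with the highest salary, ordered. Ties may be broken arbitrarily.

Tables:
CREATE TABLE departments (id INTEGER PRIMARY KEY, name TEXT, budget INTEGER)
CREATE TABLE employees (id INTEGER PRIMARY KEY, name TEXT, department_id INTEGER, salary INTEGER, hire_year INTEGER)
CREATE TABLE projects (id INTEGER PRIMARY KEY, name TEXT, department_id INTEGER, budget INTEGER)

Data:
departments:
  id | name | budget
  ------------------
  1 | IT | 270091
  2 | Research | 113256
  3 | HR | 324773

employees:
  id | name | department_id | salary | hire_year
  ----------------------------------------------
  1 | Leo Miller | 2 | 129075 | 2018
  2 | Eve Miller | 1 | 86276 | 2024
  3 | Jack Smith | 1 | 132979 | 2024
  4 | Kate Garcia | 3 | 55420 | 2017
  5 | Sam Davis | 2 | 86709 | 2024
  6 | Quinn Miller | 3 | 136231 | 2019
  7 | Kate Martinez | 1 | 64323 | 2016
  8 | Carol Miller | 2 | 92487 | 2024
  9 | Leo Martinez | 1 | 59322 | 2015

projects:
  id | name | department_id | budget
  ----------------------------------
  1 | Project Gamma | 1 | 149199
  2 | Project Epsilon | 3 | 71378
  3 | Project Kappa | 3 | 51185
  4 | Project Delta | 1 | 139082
SELECT name, salary FROM employees ORDER BY salary DESC LIMIT 4

Execution result:
name | salary
Quinn Miller | 136231
Jack Smith | 132979
Leo Miller | 129075
Carol Miller | 92487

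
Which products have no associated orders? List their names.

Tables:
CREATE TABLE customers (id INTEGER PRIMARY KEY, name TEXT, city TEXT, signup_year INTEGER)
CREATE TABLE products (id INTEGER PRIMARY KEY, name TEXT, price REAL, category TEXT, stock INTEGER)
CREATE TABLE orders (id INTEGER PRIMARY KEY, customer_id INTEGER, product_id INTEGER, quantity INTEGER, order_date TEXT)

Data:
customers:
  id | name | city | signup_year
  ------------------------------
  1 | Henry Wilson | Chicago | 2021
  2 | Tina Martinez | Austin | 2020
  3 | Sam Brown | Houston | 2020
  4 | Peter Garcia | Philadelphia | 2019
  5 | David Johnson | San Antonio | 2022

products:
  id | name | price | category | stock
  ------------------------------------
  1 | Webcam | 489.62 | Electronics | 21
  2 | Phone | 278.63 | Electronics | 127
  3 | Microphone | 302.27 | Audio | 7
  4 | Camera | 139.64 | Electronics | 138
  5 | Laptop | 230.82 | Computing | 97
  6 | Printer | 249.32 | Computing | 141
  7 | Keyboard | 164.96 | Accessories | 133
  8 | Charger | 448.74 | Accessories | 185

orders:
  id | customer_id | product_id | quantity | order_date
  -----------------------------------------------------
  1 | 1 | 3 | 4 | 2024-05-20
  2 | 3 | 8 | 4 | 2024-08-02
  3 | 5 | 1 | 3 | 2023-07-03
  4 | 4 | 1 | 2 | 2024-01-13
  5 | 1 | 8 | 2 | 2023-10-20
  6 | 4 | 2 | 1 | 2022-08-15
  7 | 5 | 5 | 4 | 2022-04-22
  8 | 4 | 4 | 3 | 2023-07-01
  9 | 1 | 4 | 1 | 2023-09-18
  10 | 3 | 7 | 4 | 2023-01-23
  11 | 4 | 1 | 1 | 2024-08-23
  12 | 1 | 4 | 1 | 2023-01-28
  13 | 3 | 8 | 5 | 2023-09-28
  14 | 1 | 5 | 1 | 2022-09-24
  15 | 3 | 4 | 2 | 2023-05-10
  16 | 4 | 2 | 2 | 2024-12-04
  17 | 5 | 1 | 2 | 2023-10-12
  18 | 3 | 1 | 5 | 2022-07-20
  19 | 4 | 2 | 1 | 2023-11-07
SELECT p.name FROM products p LEFT JOIN orders c ON c.product_id = p.id WHERE c.id IS NULL

Execution result:
Printer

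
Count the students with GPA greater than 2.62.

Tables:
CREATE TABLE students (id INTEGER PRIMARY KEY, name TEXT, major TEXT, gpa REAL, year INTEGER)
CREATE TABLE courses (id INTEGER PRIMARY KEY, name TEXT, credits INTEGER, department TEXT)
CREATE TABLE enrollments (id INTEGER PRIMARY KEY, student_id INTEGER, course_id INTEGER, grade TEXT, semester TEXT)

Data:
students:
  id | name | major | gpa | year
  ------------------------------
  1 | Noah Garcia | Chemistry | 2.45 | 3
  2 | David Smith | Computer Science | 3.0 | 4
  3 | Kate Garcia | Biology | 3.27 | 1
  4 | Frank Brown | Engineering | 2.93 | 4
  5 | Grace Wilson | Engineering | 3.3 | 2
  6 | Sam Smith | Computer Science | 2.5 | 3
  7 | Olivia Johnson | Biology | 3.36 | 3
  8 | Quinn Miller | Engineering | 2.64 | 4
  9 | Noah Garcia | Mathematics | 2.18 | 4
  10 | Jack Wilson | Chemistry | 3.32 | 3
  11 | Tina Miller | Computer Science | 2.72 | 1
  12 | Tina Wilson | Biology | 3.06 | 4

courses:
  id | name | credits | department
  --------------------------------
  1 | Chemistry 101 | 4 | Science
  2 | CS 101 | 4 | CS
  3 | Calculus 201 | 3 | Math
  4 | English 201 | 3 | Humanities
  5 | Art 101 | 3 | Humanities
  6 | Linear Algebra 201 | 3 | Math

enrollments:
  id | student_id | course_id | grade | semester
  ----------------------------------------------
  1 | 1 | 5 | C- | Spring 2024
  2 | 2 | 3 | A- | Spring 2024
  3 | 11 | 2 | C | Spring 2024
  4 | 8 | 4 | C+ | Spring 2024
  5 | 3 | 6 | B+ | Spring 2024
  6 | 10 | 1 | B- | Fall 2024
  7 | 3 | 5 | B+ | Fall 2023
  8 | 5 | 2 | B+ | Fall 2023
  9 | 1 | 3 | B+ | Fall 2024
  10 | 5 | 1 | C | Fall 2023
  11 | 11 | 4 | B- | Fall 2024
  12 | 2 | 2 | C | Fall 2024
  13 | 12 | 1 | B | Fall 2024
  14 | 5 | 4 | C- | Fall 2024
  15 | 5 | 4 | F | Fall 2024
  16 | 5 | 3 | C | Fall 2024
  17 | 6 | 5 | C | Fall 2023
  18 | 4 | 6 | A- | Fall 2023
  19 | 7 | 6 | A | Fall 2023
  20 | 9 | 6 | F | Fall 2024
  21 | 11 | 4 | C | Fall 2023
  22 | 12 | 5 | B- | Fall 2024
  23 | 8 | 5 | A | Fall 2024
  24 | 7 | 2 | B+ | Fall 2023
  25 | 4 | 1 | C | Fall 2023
SELECT COUNT(*) FROM students WHERE gpa > 2.62

Execution result:
9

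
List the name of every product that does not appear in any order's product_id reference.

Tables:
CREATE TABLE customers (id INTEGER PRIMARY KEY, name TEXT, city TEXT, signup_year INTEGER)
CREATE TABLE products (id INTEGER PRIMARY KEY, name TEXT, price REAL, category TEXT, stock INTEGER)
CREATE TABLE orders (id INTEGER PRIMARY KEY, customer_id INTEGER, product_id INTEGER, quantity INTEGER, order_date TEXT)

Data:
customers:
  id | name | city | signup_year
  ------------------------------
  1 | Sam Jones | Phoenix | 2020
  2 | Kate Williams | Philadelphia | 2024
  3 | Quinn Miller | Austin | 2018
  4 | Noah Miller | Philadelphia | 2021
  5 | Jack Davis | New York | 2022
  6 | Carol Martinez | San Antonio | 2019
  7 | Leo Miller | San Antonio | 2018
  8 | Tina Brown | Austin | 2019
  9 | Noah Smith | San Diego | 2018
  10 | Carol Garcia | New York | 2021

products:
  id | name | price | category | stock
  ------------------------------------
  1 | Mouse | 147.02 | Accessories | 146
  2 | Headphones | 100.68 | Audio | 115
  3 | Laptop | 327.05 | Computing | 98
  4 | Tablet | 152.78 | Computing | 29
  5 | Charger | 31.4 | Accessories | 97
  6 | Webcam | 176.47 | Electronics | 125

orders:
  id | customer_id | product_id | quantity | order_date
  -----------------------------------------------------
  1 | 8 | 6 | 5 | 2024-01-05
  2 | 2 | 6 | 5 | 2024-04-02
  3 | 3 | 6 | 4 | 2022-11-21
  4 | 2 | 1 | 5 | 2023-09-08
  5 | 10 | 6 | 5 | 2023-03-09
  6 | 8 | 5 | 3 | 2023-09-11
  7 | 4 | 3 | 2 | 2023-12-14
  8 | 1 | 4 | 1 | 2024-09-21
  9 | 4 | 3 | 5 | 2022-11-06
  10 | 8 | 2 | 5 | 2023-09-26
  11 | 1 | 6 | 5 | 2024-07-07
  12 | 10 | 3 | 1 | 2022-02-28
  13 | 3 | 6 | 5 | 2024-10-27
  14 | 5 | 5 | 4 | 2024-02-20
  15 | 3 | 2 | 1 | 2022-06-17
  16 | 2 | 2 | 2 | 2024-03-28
SELECT p.name FROM products p LEFT JOIN orders c ON c.product_id = p.id WHERE c.id IS NULL

Execution result:
(no rows)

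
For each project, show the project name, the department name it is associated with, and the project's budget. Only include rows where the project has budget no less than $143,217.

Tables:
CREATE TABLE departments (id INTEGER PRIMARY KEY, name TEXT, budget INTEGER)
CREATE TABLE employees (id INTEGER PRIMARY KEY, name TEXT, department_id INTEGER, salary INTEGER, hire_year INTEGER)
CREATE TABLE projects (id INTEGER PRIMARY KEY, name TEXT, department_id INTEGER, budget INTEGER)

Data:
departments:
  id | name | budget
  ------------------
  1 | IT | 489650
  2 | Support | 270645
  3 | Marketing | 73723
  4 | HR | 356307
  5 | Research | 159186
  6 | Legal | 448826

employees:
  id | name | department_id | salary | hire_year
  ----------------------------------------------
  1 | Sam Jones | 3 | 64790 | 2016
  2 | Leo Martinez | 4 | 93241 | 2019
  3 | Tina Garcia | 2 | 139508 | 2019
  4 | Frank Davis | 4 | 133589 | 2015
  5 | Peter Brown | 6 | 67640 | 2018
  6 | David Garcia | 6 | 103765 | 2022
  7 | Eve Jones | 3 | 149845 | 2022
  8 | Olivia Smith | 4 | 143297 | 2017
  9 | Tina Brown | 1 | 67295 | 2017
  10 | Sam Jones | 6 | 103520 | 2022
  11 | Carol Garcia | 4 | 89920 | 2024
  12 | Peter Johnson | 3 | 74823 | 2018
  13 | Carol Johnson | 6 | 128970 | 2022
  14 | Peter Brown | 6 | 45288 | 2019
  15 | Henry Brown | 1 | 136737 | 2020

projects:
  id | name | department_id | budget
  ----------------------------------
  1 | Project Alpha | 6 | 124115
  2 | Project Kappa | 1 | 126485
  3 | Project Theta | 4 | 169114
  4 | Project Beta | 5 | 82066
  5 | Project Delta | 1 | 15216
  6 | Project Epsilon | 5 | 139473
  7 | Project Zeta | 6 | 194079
SELECT c.name, p.name AS department, c.budget FROM projects c JOIN departments p ON c.department_id = p.id WHERE c.budget >= 143217

Execution result:
name | department | budget
Project Theta | HR | 169114
Project Zeta | Legal | 194079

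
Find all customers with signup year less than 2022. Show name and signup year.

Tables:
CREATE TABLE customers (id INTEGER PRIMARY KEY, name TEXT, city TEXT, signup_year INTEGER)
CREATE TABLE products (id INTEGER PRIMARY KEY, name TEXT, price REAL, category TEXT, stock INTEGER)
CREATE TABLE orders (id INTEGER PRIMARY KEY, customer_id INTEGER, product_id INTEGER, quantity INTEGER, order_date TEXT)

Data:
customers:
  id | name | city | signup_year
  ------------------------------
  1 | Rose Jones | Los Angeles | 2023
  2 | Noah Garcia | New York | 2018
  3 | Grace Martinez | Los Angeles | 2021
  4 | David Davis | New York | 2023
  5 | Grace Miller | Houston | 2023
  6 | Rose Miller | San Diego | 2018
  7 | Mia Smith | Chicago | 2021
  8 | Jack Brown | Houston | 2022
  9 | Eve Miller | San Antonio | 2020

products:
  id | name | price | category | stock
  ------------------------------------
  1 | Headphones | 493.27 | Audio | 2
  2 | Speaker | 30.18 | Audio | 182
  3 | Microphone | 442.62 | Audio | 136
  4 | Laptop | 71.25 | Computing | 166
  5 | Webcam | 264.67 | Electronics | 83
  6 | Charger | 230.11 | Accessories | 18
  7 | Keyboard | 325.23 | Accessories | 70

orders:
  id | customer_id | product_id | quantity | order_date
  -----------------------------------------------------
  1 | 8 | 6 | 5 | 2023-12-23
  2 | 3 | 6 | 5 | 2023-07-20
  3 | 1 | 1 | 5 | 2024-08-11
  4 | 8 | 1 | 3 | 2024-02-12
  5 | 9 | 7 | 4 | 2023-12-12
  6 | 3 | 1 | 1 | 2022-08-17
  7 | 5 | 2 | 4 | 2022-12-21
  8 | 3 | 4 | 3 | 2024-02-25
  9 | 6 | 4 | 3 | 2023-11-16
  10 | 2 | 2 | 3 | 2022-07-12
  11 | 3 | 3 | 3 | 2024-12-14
SELECT name, signup_year FROM customers WHERE signup_year < 2022

Execution result:
name | signup_year
Noah Garcia | 2018
Grace Martinez | 2021
Rose Miller | 2018
Mia Smith | 2021
Eve Miller | 2020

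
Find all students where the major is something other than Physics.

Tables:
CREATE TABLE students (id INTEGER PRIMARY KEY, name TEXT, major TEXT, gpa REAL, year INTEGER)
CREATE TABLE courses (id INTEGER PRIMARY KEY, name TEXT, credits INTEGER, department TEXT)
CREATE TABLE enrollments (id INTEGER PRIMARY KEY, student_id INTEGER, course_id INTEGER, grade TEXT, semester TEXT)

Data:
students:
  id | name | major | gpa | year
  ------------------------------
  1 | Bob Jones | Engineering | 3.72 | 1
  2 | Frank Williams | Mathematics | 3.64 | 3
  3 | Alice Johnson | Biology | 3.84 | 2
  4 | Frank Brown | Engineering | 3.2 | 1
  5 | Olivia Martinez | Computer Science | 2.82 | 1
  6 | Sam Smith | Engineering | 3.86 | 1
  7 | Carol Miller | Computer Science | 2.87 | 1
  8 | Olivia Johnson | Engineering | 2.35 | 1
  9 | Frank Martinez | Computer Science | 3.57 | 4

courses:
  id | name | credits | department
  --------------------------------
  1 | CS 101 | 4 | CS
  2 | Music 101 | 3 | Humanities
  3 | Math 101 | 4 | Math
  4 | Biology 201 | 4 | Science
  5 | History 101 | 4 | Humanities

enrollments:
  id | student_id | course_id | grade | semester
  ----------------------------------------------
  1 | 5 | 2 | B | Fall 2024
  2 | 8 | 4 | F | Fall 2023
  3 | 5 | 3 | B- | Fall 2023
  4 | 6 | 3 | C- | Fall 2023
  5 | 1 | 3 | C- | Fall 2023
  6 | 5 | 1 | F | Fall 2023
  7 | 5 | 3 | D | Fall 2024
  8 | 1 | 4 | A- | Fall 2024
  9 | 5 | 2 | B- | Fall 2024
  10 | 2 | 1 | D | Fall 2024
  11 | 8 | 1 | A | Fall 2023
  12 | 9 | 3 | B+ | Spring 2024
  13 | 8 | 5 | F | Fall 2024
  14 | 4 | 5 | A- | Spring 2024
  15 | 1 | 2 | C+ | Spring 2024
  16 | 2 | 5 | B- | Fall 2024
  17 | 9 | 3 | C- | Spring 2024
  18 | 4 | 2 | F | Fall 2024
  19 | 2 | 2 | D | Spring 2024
SELECT name, major FROM students WHERE major <> 'Physics'

Execution result:
name | major
Bob Jones | Engineering
Frank Williams | Mathematics
Alice Johnson | Biology
Frank Brown | Engineering
Olivia Martinez | Computer Science
Sam Smith | Engineering
Carol Miller | Computer Science
Olivia Johnson | Engineering
Frank Martinez | Computer Science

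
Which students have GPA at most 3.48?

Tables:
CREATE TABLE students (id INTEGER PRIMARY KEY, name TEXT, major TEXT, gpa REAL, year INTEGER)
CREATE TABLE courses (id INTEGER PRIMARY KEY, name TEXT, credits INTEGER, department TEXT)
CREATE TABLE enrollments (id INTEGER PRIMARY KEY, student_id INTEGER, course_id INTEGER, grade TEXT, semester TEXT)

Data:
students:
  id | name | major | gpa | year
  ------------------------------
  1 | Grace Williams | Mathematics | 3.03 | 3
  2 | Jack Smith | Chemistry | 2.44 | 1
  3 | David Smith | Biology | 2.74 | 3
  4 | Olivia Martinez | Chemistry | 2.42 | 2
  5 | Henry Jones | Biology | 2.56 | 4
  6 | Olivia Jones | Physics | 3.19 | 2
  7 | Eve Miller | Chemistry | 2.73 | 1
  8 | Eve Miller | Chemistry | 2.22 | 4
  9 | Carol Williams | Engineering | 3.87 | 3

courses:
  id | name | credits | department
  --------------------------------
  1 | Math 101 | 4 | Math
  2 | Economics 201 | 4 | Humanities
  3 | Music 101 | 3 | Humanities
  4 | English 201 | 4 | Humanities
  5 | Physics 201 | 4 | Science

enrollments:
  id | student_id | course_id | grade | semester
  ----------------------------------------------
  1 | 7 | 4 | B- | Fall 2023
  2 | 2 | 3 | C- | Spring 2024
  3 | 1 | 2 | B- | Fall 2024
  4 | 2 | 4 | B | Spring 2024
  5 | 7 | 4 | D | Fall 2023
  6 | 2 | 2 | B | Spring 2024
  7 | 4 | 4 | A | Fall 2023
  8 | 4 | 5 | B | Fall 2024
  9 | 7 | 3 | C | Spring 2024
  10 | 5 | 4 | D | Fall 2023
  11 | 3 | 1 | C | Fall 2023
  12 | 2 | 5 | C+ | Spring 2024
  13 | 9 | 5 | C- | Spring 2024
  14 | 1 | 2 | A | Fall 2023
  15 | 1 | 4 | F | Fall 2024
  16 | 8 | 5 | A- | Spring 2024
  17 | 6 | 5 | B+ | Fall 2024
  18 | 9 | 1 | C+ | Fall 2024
SELECT name, gpa FROM students WHERE gpa <= 3.48

Execution result:
name | gpa
Grace Williams | 3.03
Jack Smith | 2.44
David Smith | 2.74
Olivia Martinez | 2.42
Henry Jones | 2.56
Olivia Jones | 3.19
Eve Miller | 2.73
Eve Miller | 2.22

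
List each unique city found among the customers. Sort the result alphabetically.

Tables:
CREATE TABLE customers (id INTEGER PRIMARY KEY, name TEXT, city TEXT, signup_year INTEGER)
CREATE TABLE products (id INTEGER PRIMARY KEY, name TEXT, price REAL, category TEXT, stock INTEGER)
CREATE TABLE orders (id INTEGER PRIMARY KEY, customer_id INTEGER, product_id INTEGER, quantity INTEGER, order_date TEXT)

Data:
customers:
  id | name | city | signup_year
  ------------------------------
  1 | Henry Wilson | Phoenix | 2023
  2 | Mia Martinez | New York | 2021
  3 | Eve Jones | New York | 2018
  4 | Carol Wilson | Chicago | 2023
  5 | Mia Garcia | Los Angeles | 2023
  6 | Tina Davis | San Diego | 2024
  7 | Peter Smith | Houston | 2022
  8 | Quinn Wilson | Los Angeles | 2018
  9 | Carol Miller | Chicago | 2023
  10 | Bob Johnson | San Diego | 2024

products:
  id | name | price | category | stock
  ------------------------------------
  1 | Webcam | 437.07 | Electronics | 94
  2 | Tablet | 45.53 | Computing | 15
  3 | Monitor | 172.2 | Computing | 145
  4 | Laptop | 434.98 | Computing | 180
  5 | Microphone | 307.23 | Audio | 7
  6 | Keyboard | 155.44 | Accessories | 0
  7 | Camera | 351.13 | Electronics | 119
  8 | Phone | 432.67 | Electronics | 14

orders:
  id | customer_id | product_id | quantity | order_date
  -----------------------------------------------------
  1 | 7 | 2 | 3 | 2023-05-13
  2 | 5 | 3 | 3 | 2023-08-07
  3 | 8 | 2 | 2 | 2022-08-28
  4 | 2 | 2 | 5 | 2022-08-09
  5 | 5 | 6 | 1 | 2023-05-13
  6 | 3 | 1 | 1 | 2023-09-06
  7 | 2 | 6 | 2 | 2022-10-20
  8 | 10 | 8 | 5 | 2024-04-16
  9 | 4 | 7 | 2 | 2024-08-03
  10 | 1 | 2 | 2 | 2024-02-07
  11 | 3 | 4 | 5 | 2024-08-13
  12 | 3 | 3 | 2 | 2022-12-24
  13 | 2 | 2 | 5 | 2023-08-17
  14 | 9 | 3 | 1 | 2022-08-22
SELECT DISTINCT city FROM customers ORDER BY city

Execution result:
city
Chicago
Houston
Los Angeles
New York
Phoenix
San Diego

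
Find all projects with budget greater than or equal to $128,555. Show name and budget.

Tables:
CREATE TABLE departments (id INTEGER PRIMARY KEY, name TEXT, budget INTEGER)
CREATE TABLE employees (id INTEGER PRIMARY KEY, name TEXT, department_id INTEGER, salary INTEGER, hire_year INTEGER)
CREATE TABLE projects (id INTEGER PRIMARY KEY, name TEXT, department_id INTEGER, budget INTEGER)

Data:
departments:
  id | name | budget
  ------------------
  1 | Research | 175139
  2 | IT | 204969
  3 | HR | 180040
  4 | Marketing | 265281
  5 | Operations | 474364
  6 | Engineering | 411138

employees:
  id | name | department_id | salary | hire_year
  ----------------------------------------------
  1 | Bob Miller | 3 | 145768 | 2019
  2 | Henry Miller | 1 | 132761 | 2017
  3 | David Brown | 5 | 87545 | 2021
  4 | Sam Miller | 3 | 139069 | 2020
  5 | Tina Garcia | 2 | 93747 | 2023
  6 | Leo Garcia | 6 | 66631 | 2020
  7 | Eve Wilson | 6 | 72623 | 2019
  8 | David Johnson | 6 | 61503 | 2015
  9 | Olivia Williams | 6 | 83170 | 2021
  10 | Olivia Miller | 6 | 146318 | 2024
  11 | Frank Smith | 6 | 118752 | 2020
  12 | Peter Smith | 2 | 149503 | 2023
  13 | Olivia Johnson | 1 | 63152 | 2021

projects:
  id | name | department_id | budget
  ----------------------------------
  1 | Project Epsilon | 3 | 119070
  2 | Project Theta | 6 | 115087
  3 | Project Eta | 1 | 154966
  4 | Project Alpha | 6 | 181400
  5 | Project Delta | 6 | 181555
SELECT name, budget FROM projects WHERE budget >= 128555

Execution result:
name | budget
Project Eta | 154966
Project Alpha | 181400
Project Delta | 181555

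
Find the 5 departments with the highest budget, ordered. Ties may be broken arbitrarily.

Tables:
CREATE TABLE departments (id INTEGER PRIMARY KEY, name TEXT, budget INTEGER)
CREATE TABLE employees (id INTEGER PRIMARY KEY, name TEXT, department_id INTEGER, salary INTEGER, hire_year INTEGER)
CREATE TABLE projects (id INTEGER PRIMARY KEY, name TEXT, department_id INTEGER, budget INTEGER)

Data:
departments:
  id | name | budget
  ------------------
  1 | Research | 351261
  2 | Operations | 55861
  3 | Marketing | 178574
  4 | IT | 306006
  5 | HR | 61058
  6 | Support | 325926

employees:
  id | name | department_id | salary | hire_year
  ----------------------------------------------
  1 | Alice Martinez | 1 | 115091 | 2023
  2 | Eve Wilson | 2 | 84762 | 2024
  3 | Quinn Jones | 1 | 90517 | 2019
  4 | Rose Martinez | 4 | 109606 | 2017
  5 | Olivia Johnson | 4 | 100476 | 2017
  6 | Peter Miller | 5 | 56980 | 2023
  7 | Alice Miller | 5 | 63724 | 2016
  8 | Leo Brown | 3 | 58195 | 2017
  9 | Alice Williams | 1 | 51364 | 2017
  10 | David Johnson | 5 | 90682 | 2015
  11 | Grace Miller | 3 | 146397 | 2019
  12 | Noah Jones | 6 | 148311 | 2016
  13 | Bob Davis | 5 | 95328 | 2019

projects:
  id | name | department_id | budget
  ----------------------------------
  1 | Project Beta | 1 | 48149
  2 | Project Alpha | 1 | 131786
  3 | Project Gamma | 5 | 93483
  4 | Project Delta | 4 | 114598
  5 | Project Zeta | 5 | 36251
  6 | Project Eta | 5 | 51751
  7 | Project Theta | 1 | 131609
SELECT name, budget FROM departments ORDER BY budget DESC LIMIT 5

Execution result:
name | budget
Research | 351261
Support | 325926
IT | 306006
Marketing | 178574
HR | 61058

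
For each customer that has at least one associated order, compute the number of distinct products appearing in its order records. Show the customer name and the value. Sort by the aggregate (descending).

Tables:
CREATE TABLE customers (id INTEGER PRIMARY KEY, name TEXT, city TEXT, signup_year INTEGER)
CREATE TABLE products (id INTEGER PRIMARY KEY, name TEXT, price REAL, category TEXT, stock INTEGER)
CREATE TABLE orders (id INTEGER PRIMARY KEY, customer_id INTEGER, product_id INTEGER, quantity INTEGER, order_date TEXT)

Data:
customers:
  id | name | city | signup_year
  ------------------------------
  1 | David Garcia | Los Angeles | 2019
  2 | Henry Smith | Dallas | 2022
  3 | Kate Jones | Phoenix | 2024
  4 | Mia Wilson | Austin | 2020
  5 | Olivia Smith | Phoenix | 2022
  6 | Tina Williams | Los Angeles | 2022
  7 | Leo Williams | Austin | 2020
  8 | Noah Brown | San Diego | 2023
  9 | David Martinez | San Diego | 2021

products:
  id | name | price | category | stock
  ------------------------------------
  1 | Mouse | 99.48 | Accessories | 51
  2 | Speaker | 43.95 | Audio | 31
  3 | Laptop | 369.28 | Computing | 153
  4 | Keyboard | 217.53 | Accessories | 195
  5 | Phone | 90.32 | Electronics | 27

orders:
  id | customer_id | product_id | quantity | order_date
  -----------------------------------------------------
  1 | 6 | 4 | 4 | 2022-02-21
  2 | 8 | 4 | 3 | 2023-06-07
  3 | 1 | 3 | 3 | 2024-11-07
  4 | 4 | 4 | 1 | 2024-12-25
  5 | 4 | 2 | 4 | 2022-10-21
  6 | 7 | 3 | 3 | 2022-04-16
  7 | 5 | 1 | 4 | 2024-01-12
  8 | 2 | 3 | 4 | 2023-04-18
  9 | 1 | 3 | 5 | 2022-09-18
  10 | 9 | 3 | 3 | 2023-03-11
SELECT p.name, COUNT(DISTINCT c.product_id) AS distinct_product_count FROM orders c JOIN customers p ON c.customer_id = p.id GROUP BY p.id, p.name ORDER BY distinct_product_count DESC

Execution result:
name | distinct_product_count
Mia Wilson | 2
David Garcia | 1
Henry Smith | 1
Olivia Smith | 1
Tina Williams | 1
Leo Williams | 1
Noah Brown | 1
David Martinez | 1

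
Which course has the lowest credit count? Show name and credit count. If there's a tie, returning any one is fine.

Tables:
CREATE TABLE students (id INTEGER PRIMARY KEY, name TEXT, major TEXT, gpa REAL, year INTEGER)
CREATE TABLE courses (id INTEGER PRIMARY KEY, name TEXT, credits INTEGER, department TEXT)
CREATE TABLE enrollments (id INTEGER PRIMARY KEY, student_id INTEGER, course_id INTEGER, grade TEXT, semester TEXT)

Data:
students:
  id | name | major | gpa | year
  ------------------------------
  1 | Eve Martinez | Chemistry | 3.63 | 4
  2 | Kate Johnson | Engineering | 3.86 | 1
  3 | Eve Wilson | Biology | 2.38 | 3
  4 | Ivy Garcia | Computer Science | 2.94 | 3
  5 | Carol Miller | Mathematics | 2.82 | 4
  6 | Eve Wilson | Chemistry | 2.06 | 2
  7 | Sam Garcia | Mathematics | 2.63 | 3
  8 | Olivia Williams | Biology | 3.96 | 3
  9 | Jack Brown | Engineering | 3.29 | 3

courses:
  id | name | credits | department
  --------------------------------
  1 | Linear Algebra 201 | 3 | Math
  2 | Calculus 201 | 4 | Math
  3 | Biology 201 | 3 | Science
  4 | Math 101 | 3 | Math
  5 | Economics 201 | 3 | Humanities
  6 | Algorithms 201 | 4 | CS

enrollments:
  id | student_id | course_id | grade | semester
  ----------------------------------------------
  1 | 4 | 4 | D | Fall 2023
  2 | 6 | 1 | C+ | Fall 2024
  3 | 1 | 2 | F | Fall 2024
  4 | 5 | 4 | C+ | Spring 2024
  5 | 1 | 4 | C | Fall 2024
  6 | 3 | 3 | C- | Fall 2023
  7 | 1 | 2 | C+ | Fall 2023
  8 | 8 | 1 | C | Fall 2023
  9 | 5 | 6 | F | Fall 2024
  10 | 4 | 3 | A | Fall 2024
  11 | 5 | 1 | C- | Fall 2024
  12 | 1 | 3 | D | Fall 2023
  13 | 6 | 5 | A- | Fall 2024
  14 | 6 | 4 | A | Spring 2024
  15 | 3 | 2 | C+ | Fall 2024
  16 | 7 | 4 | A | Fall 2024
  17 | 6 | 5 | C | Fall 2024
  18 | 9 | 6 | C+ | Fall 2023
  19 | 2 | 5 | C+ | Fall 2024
SELECT name, credits FROM courses ORDER BY credits ASC LIMIT 1

Execution result:
name | credits
Linear Algebra 201 | 3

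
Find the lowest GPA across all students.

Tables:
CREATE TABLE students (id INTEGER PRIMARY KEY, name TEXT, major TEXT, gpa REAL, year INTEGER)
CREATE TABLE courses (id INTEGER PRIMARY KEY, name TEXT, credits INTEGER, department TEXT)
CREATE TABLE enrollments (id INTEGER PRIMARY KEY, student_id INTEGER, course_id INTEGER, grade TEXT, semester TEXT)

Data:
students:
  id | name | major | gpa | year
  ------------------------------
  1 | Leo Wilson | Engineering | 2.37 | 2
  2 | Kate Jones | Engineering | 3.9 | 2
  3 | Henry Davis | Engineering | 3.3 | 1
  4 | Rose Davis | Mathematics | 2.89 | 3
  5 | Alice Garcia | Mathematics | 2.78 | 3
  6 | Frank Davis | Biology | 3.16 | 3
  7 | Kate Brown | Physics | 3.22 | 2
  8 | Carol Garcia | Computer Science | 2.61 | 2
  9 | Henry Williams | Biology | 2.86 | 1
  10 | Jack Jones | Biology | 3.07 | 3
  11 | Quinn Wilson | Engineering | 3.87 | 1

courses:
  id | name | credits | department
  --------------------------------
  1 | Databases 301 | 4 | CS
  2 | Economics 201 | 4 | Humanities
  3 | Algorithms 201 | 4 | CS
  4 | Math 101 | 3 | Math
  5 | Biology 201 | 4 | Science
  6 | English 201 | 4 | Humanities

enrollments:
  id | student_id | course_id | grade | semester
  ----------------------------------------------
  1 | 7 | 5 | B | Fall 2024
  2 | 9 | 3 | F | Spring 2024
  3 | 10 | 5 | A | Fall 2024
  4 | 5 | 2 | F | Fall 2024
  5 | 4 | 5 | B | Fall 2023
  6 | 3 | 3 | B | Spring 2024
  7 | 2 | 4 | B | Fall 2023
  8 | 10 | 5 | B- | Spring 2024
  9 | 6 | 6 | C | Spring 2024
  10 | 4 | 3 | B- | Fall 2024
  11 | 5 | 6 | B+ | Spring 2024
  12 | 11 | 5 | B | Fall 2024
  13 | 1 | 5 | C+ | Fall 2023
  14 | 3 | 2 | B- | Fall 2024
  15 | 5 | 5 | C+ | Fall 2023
SELECT MIN(gpa) FROM students

Execution result:
2.37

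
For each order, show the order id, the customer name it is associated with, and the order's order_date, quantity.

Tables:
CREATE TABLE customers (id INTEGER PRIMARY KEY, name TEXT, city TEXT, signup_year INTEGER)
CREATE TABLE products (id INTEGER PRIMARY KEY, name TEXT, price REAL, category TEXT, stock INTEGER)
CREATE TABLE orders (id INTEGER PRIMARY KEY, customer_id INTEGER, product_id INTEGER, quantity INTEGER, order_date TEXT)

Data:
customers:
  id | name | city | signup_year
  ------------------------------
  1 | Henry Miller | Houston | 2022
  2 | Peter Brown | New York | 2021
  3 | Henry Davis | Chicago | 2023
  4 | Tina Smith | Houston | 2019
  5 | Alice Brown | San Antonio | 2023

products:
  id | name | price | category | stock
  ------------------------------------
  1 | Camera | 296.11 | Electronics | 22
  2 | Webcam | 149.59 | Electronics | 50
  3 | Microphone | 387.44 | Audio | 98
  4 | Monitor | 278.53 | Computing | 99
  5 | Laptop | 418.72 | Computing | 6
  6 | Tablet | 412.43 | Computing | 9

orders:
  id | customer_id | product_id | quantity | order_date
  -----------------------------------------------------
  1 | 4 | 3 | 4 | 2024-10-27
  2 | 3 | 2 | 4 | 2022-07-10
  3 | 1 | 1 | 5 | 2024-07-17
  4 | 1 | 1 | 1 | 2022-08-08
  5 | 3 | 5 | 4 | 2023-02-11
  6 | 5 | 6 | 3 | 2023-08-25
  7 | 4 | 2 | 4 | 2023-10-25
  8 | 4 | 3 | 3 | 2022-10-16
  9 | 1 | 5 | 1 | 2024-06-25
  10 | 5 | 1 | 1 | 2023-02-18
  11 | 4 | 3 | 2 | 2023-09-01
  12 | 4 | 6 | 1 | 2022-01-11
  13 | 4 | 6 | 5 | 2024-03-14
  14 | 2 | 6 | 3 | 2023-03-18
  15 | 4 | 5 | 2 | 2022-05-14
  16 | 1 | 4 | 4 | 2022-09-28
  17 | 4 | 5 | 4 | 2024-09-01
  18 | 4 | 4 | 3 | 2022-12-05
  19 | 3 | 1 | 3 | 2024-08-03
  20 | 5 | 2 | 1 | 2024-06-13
SELECT c.id, p.name AS customer, c.order_date, c.quantity FROM orders c JOIN customers p ON c.customer_id = p.id

Execution result:
id | customer | order_date | quantity
1 | Tina Smith | 2024-10-27 | 4
2 | Henry Davis | 2022-07-10 | 4
3 | Henry Miller | 2024-07-17 | 5
4 | Henry Miller | 2022-08-08 | 1
5 | Henry Davis | 2023-02-11 | 4
6 | Alice Brown | 2023-08-25 | 3
7 | Tina Smith | 2023-10-25 | 4
8 | Tina Smith | 2022-10-16 | 3
9 | Henry Miller | 2024-06-25 | 1
10 | Alice Brown | 2023-02-18 | 1
11 | Tina Smith | 2023-09-01 | 2
12 | Tina Smith | 2022-01-11 | 1
13 | Tina Smith | 2024-03-14 | 5
14 | Peter Brown | 2023-03-18 | 3
15 | Tina Smith | 2022-05-14 | 2
16 | Henry Miller | 2022-09-28 | 4
17 | Tina Smith | 2024-09-01 | 4
18 | Tina Smith | 2022-12-05 | 3
19 | Henry Davis | 2024-08-03 | 3
20 | Alice Brown | 2024-06-13 | 1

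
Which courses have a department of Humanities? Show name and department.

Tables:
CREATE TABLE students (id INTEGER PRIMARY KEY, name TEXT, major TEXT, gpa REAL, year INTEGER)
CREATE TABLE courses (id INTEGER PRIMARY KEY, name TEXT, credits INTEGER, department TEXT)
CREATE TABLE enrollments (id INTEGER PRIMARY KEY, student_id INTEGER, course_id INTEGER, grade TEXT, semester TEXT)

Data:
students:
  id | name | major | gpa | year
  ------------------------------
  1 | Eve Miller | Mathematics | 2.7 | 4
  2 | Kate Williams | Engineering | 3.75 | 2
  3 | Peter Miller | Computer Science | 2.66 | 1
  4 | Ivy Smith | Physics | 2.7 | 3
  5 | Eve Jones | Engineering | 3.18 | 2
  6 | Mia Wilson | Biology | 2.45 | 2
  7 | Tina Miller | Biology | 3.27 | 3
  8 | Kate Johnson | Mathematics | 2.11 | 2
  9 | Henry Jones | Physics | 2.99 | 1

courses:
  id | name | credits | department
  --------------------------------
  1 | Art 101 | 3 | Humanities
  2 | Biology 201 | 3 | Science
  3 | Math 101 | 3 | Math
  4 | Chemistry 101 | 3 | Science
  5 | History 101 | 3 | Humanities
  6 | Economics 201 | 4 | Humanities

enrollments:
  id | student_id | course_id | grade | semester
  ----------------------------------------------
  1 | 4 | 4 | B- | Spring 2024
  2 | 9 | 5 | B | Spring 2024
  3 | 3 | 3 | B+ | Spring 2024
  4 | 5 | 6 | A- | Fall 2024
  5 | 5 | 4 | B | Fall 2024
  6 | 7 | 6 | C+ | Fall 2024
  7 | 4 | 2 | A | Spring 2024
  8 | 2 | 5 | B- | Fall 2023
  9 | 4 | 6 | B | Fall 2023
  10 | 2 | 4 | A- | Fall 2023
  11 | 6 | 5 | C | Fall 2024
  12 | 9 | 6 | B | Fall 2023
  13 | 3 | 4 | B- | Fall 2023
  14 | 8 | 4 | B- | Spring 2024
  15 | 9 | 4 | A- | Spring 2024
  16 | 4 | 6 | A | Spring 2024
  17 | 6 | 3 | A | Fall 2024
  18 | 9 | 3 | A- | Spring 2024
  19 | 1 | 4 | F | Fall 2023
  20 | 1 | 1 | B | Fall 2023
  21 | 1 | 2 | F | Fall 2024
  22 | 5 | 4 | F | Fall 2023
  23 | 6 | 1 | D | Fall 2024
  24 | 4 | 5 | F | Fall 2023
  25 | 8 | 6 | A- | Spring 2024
SELECT name, department FROM courses WHERE department = 'Humanities'

Execution result:
name | department
Art 101 | Humanities
History 101 | Humanities
Economics 201 | Humanities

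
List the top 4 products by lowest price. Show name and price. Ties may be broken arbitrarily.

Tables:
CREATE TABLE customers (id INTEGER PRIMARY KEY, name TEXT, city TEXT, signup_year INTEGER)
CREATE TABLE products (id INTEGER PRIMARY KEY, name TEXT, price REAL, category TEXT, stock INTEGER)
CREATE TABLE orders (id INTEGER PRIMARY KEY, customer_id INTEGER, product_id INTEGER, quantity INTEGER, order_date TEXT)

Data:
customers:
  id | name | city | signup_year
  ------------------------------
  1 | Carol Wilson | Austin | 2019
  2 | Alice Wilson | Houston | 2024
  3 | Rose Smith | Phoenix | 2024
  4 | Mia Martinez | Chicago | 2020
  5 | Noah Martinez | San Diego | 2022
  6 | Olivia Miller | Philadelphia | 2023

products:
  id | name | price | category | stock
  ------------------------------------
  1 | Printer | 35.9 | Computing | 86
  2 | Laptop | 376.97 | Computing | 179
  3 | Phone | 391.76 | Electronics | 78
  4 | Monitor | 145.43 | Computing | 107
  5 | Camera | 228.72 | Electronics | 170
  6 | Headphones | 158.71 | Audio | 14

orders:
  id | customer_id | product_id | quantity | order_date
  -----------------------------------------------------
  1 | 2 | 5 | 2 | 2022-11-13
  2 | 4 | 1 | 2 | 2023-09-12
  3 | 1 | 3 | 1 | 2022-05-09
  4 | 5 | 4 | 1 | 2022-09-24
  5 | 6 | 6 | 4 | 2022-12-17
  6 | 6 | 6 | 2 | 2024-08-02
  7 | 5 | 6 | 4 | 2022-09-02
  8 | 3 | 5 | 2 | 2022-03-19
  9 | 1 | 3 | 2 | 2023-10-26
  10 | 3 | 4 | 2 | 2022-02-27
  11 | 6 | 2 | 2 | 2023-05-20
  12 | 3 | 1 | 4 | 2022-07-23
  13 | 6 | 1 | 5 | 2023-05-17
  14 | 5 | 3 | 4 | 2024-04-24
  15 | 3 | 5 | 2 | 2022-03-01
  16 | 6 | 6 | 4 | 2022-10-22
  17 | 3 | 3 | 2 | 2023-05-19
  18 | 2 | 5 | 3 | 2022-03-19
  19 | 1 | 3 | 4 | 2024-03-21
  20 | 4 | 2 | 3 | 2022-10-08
SELECT name, price FROM products ORDER BY price ASC LIMIT 4

Execution result:
name | price
Printer | 35.90
Monitor | 145.43
Headphones | 158.71
Camera | 228.72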